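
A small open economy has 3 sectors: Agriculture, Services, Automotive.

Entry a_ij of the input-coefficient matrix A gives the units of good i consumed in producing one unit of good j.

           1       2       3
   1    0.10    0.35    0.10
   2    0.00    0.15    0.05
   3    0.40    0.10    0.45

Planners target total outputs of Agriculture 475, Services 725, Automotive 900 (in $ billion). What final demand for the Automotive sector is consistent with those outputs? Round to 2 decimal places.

I − A =
  [   0.90    -0.35    -0.10]
  [   0.00     0.85    -0.05]
  [  -0.40    -0.10     0.55]
d = (I − A) x:
  d_1 = (+0.90)·475 + (-0.35)·725 + (-0.10)·900 = 83.75
  d_2 = (+0.00)·475 + (+0.85)·725 + (-0.05)·900 = 571.25
  d_3 = (-0.40)·475 + (-0.10)·725 + (+0.55)·900 = 232.50

d_3 = 232.50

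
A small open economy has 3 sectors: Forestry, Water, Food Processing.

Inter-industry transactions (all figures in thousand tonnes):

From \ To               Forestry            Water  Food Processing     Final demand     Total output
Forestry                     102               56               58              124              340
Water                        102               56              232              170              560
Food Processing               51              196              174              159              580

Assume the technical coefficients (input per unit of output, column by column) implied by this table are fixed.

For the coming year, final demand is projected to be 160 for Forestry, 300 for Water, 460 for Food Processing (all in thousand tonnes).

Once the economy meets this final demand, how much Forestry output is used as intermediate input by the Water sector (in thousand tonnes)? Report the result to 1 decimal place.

Technical coefficients a_ij = z_ij / X_j:
  a_11 = 102/340 = 0.30, a_21 = 102/340 = 0.30, a_31 = 51/340 = 0.15
  a_12 = 56/560 = 0.10, a_22 = 56/560 = 0.10, a_32 = 196/560 = 0.35
  a_13 = 58/580 = 0.10, a_23 = 232/580 = 0.40, a_33 = 174/580 = 0.30
I − A =
  [   0.70    -0.10    -0.10]
  [  -0.30     0.90    -0.40]
  [  -0.15    -0.35     0.70]
Cofactors of I−A, C_ij = (−1)^(i+j)·(minor ij) (rows/columns in the sector order above):
  C_11 = (0.90)(0.70) − (-0.40)(-0.35) = 0.4900
  C_12 = −[(-0.30)(0.70) − (-0.40)(-0.15)] = 0.2700
  C_13 = (-0.30)(-0.35) − (0.90)(-0.15) = 0.2400
  C_21 = −[(-0.10)(0.70) − (-0.10)(-0.35)] = 0.1050
  C_22 = (0.70)(0.70) − (-0.10)(-0.15) = 0.4750
  C_23 = −[(0.70)(-0.35) − (-0.10)(-0.15)] = 0.2600
  C_31 = (-0.10)(-0.40) − (-0.10)(0.90) = 0.1300
  C_32 = −[(0.70)(-0.40) − (-0.10)(-0.30)] = 0.3100
  C_33 = (0.70)(0.90) − (-0.10)(-0.30) = 0.6000
det(I−A) = Σ_j (I−A)_1j·C_1j = (0.70)(0.4900) + (-0.10)(0.2700) + (-0.10)(0.2400) = 0.2920
adj(I−A) = Cᵀ =
  [ 0.4900   0.1050   0.1300]
  [ 0.2700   0.4750   0.3100]
  [ 0.2400   0.2600   0.6000]
(I − A)⁻¹ = adj(I−A) / det(I−A) ≈
  [   1.6781     0.3596     0.4452]
  [   0.9247     1.6267     1.0616]
  [   0.8219     0.8904     2.0548]
First solve x = (I − A)⁻¹ d = adj(I−A)·d / det(I−A); in particular x_2 = (0.2700·160 + 0.4750·300 + 0.3100·460) / 0.2920 = 328.30 / 0.2920 ≈ 1124.315.
Intermediate flow from 1 to 2: z_12 = a_12 · x_2 = 0.10 × 328.30 / 0.2920 = 32.83 / 0.2920 ≈ 112.4.

z_12 = 112.4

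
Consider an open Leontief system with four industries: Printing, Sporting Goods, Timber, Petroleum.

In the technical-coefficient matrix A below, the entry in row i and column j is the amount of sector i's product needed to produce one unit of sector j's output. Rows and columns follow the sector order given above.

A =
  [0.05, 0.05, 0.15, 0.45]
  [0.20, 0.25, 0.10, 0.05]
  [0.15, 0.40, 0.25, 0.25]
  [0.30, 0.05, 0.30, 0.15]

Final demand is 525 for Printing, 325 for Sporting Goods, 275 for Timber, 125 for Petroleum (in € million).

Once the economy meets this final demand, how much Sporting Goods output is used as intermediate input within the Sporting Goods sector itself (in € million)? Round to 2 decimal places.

I − A =
  [   0.95    -0.05    -0.15    -0.45]
  [  -0.20     0.75    -0.10    -0.05]
  [  -0.15    -0.40     0.75    -0.25]
  [  -0.30    -0.05    -0.30     0.85]
Compute the cofactors C_ij = (−1)^(i+j)·(3×3 minor ij) of I−A; the adjugate is their transpose:
adj(I−A) = Cᵀ =
  [ 0.378750   0.151875   0.203750   0.269375]
  [ 0.146250   0.382500   0.136250   0.140000]
  [ 0.228000   0.294375   0.488250   0.281625]
  [ 0.222750   0.180000   0.252250   0.459250]
det(I−A) = Σ_j (I−A)_1j·C_1j = (0.95)(0.378750) + (-0.05)(0.146250) + (-0.15)(0.228000) + (-0.45)(0.222750) = 0.2180625
(I − A)⁻¹ = adj(I−A) / det(I−A) ≈
  [   1.7369     0.6965     0.9344     1.2353]
  [   0.6707     1.7541     0.6248     0.6420]
  [   1.0456     1.3500     2.2390     1.2915]
  [   1.0215     0.8255     1.1568     2.1060]
First solve x = (I − A)⁻¹ d = adj(I−A)·d / det(I−A); in particular x_2 = (0.146250·525 + 0.382500·325 + 0.136250·275 + 0.140000·125) / 0.2180625 = 256.0625 / 0.2180625 ≈ 1174.2620.
Intermediate flow from 2 to 2: z_22 = a_22 · x_2 = 0.25 × 256.0625 / 0.2180625 = 64.015625 / 0.2180625 ≈ 293.57.

z_22 = 293.57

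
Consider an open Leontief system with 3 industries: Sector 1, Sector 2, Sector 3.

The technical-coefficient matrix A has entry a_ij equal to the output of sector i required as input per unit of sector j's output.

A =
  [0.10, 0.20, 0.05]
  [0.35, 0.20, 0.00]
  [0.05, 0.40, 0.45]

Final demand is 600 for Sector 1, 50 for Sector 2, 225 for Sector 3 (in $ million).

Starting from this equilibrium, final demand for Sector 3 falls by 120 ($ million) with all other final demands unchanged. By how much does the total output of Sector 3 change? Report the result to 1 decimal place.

Δx_3 = -223.8

I − A =
  [   0.90    -0.20    -0.05]
  [  -0.35     0.80     0.00]
  [  -0.05    -0.40     0.55]
Cofactors of I−A, C_ij = (−1)^(i+j)·(minor ij) (rows/columns in the sector order above):
  C_11 = (0.80)(0.55) − (0.00)(-0.40) = 0.4400
  C_12 = −[(-0.35)(0.55) − (0.00)(-0.05)] = 0.1925
  C_13 = (-0.35)(-0.40) − (0.80)(-0.05) = 0.1800
  C_21 = −[(-0.20)(0.55) − (-0.05)(-0.40)] = 0.1300
  C_22 = (0.90)(0.55) − (-0.05)(-0.05) = 0.4925
  C_23 = −[(0.90)(-0.40) − (-0.20)(-0.05)] = 0.3700
  C_31 = (-0.20)(0.00) − (-0.05)(0.80) = 0.0400
  C_32 = −[(0.90)(0.00) − (-0.05)(-0.35)] = 0.0175
  C_33 = (0.90)(0.80) − (-0.20)(-0.35) = 0.6500
det(I−A) = Σ_j (I−A)_1j·C_1j = (0.90)(0.4400) + (-0.20)(0.1925) + (-0.05)(0.1800) = 0.3485
adj(I−A) = Cᵀ =
  [ 0.4400   0.1300   0.0400]
  [ 0.1925   0.4925   0.0175]
  [ 0.1800   0.3700   0.6500]
(I − A)⁻¹ = adj(I−A) / det(I−A) ≈
  [   1.2626     0.3730     0.1148]
  [   0.5524     1.4132     0.0502]
  [   0.5165     1.0617     1.8651]
Δx = (I − A)⁻¹ Δd with Δd having -120 in the Sector 3 component and 0 elsewhere.
So Δx_3 = L_33 · (-120), where L_33 = adj(I−A)_33 / det(I−A) = 0.6500 / 0.3485.
Δx_3 = 0.6500 × (-120) / 0.3485 = -78.00 / 0.3485 ≈ -223.8.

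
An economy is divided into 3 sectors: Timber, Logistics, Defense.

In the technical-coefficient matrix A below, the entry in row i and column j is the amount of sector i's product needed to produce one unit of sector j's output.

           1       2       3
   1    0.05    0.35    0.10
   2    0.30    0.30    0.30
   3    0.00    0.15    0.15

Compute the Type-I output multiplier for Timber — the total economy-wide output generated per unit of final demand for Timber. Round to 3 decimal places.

m_1 = 1.983

I − A =
  [   0.95    -0.35    -0.10]
  [  -0.30     0.70    -0.30]
  [   0.00    -0.15     0.85]
Cofactors of I−A, C_ij = (−1)^(i+j)·(minor ij) (rows/columns in the sector order above):
  C_11 = (0.70)(0.85) − (-0.30)(-0.15) = 0.5500
  C_12 = −[(-0.30)(0.85) − (-0.30)(0.00)] = 0.2550
  C_13 = (-0.30)(-0.15) − (0.70)(0.00) = 0.0450
  C_21 = −[(-0.35)(0.85) − (-0.10)(-0.15)] = 0.3125
  C_22 = (0.95)(0.85) − (-0.10)(0.00) = 0.8075
  C_23 = −[(0.95)(-0.15) − (-0.35)(0.00)] = 0.1425
  C_31 = (-0.35)(-0.30) − (-0.10)(0.70) = 0.1750
  C_32 = −[(0.95)(-0.30) − (-0.10)(-0.30)] = 0.3150
  C_33 = (0.95)(0.70) − (-0.35)(-0.30) = 0.5600
det(I−A) = Σ_j (I−A)_1j·C_1j = (0.95)(0.5500) + (-0.35)(0.2550) + (-0.10)(0.0450) = 0.42875
adj(I−A) = Cᵀ =
  [ 0.5500   0.3125   0.1750]
  [ 0.2550   0.8075   0.3150]
  [ 0.0450   0.1425   0.5600]
(I − A)⁻¹ = adj(I−A) / det(I−A) ≈
  [   1.2828     0.7289     0.4082]
  [   0.5948     1.8834     0.7347]
  [   0.1050     0.3324     1.3061]
The output multiplier for sector j is the column-j sum of the Leontief inverse (I − A)⁻¹ = adj(I−A) / det(I−A).
Column 1 of adj(I−A): (0.5500, 0.2550, 0.0450); det(I−A) = 0.42875.
m_1 = (0.5500 + 0.2550 + 0.0450) / 0.42875 = 0.85 / 0.42875 ≈ 1.983.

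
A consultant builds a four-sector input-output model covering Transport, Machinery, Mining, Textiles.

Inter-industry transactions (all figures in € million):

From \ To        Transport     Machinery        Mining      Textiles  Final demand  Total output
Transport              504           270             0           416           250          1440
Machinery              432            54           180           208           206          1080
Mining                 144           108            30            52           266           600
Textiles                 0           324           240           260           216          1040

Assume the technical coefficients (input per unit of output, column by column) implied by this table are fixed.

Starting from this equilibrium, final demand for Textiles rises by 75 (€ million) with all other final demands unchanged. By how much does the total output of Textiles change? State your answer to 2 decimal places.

Δx_4 = 146.25

Technical coefficients a_ij = z_ij / X_j:
  a_11 = 504/1440 = 0.35, a_21 = 432/1440 = 0.30, a_31 = 144/1440 = 0.10, a_41 = 0/1440 = 0.00
  a_12 = 270/1080 = 0.25, a_22 = 54/1080 = 0.05, a_32 = 108/1080 = 0.10, a_42 = 324/1080 = 0.30
  a_13 = 0/600 = 0.00, a_23 = 180/600 = 0.30, a_33 = 30/600 = 0.05, a_43 = 240/600 = 0.40
  a_14 = 416/1040 = 0.40, a_24 = 208/1040 = 0.20, a_34 = 52/1040 = 0.05, a_44 = 260/1040 = 0.25
I − A =
  [   0.65    -0.25     0.00    -0.40]
  [  -0.30     0.95    -0.30    -0.20]
  [  -0.10    -0.10     0.95    -0.05]
  [   0.00    -0.30    -0.40     0.75]
Compute the cofactors C_ij = (−1)^(i+j)·(3×3 minor ij) of I−A; the adjugate is their transpose:
adj(I−A) = Cᵀ =
  [ 0.565875   0.303125   0.264250   0.400250]
  [ 0.238250   0.434125   0.246250   0.259250]
  [ 0.092250   0.089250   0.331875   0.095125]
  [ 0.144500   0.221250   0.275500   0.488375]
det(I−A) = Σ_j (I−A)_1j·C_1j = (0.65)(0.565875) + (-0.25)(0.238250) + (0.00)(0.092250) + (-0.40)(0.144500) = 0.25045625
(I − A)⁻¹ = adj(I−A) / det(I−A) ≈
  [   2.2594     1.2103     1.0551     1.5981]
  [   0.9513     1.7333     0.9832     1.0351]
  [   0.3683     0.3563     1.3251     0.3798]
  [   0.5769     0.8834     1.1000     1.9499]
Δx = (I − A)⁻¹ Δd with Δd having +75 in the Textiles component and 0 elsewhere.
So Δx_4 = L_44 · (+75), where L_44 = adj(I−A)_44 / det(I−A) = 0.488375 / 0.25045625.
Δx_4 = 0.488375 × (+75) / 0.25045625 = 36.628125 / 0.25045625 ≈ 146.25.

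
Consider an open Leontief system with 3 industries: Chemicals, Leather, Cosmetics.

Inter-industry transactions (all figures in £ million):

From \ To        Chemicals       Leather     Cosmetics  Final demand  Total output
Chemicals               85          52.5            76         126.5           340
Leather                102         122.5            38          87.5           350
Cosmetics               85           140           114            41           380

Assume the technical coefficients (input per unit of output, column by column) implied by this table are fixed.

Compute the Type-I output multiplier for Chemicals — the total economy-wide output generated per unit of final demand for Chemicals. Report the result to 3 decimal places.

Technical coefficients a_ij = z_ij / X_j:
  a_11 = 85/340 = 0.25, a_21 = 102/340 = 0.30, a_31 = 85/340 = 0.25
  a_12 = 52.5/350 = 0.15, a_22 = 122.5/350 = 0.35, a_32 = 140/350 = 0.40
  a_13 = 76/380 = 0.20, a_23 = 38/380 = 0.10, a_33 = 114/380 = 0.30
I − A =
  [   0.75    -0.15    -0.20]
  [  -0.30     0.65    -0.10]
  [  -0.25    -0.40     0.70]
Cofactors of I−A, C_ij = (−1)^(i+j)·(minor ij) (rows/columns in the sector order above):
  C_11 = (0.65)(0.70) − (-0.10)(-0.40) = 0.4150
  C_12 = −[(-0.30)(0.70) − (-0.10)(-0.25)] = 0.2350
  C_13 = (-0.30)(-0.40) − (0.65)(-0.25) = 0.2825
  C_21 = −[(-0.15)(0.70) − (-0.20)(-0.40)] = 0.1850
  C_22 = (0.75)(0.70) − (-0.20)(-0.25) = 0.4750
  C_23 = −[(0.75)(-0.40) − (-0.15)(-0.25)] = 0.3375
  C_31 = (-0.15)(-0.10) − (-0.20)(0.65) = 0.1450
  C_32 = −[(0.75)(-0.10) − (-0.20)(-0.30)] = 0.1350
  C_33 = (0.75)(0.65) − (-0.15)(-0.30) = 0.4425
det(I−A) = Σ_j (I−A)_1j·C_1j = (0.75)(0.4150) + (-0.15)(0.2350) + (-0.20)(0.2825) = 0.2195
adj(I−A) = Cᵀ =
  [ 0.4150   0.1850   0.1450]
  [ 0.2350   0.4750   0.1350]
  [ 0.2825   0.3375   0.4425]
(I − A)⁻¹ = adj(I−A) / det(I−A) ≈
  [   1.8907     0.8428     0.6606]
  [   1.0706     2.1640     0.6150]
  [   1.2870     1.5376     2.0159]
The output multiplier for sector j is the column-j sum of the Leontief inverse (I − A)⁻¹ = adj(I−A) / det(I−A).
Column 1 of adj(I−A): (0.4150, 0.2350, 0.2825); det(I−A) = 0.2195.
m_1 = (0.4150 + 0.2350 + 0.2825) / 0.2195 = 0.9325 / 0.2195 ≈ 4.248.

m_1 = 4.248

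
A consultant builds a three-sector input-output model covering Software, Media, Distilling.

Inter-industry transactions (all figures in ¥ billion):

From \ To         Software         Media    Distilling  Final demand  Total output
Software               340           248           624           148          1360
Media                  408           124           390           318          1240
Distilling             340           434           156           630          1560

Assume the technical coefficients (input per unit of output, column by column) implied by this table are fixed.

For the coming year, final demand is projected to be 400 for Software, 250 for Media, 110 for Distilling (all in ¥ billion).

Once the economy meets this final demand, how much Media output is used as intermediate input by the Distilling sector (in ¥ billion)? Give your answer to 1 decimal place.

z_MD = 202.2

Technical coefficients a_ij = z_ij / X_j:
  a_SS = 340/1360 = 0.25, a_MS = 408/1360 = 0.30, a_DS = 340/1360 = 0.25
  a_SM = 248/1240 = 0.20, a_MM = 124/1240 = 0.10, a_DM = 434/1240 = 0.35
  a_SD = 624/1560 = 0.40, a_MD = 390/1560 = 0.25, a_DD = 156/1560 = 0.10
I − A =
  [   0.75    -0.20    -0.40]
  [  -0.30     0.90    -0.25]
  [  -0.25    -0.35     0.90]
Cofactors of I−A, C_ij = (−1)^(i+j)·(minor ij) (rows/columns in the sector order above):
  C_11 = (0.90)(0.90) − (-0.25)(-0.35) = 0.7225
  C_12 = −[(-0.30)(0.90) − (-0.25)(-0.25)] = 0.3325
  C_13 = (-0.30)(-0.35) − (0.90)(-0.25) = 0.3300
  C_21 = −[(-0.20)(0.90) − (-0.40)(-0.35)] = 0.3200
  C_22 = (0.75)(0.90) − (-0.40)(-0.25) = 0.5750
  C_23 = −[(0.75)(-0.35) − (-0.20)(-0.25)] = 0.3125
  C_31 = (-0.20)(-0.25) − (-0.40)(0.90) = 0.4100
  C_32 = −[(0.75)(-0.25) − (-0.40)(-0.30)] = 0.3075
  C_33 = (0.75)(0.90) − (-0.20)(-0.30) = 0.6150
det(I−A) = Σ_j (I−A)_1j·C_1j = (0.75)(0.7225) + (-0.20)(0.3325) + (-0.40)(0.3300) = 0.343375
adj(I−A) = Cᵀ =
  [ 0.7225   0.3200   0.4100]
  [ 0.3325   0.5750   0.3075]
  [ 0.3300   0.3125   0.6150]
(I − A)⁻¹ = adj(I−A) / det(I−A) ≈
  [   2.1041     0.9319     1.1940]
  [   0.9683     1.6746     0.8955]
  [   0.9610     0.9101     1.7910]
First solve x = (I − A)⁻¹ d = adj(I−A)·d / det(I−A); in particular x_D = (0.3300·400 + 0.3125·250 + 0.6150·110) / 0.343375 = 277.775 / 0.343375 ≈ 808.955.
Intermediate flow from M to D: z_MD = a_MD · x_D = 0.25 × 277.775 / 0.343375 = 69.44375 / 0.343375 ≈ 202.2.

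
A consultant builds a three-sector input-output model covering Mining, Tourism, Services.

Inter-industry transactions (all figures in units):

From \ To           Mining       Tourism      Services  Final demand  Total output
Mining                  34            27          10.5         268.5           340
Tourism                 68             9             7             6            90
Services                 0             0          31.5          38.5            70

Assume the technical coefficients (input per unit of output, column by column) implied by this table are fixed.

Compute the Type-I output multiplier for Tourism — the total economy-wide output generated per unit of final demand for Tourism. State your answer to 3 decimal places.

m_T = 1.600

Technical coefficients a_ij = z_ij / X_j:
  a_MM = 34/340 = 0.10, a_TM = 68/340 = 0.20, a_SM = 0/340 = 0.00
  a_MT = 27/90 = 0.30, a_TT = 9/90 = 0.10, a_ST = 0/90 = 0.00
  a_MS = 10.5/70 = 0.15, a_TS = 7/70 = 0.10, a_SS = 31.5/70 = 0.45
I − A =
  [   0.90    -0.30    -0.15]
  [  -0.20     0.90    -0.10]
  [   0.00     0.00     0.55]
Cofactors of I−A, C_ij = (−1)^(i+j)·(minor ij) (rows/columns in the sector order above):
  C_11 = (0.90)(0.55) − (-0.10)(0.00) = 0.4950
  C_12 = −[(-0.20)(0.55) − (-0.10)(0.00)] = 0.1100
  C_13 = (-0.20)(0.00) − (0.90)(0.00) = 0.0000
  C_21 = −[(-0.30)(0.55) − (-0.15)(0.00)] = 0.1650
  C_22 = (0.90)(0.55) − (-0.15)(0.00) = 0.4950
  C_23 = −[(0.90)(0.00) − (-0.30)(0.00)] = 0.0000
  C_31 = (-0.30)(-0.10) − (-0.15)(0.90) = 0.1650
  C_32 = −[(0.90)(-0.10) − (-0.15)(-0.20)] = 0.1200
  C_33 = (0.90)(0.90) − (-0.30)(-0.20) = 0.7500
det(I−A) = Σ_j (I−A)_1j·C_1j = (0.90)(0.4950) + (-0.30)(0.1100) + (-0.15)(0.0000) = 0.4125
adj(I−A) = Cᵀ =
  [ 0.4950   0.1650   0.1650]
  [ 0.1100   0.4950   0.1200]
  [ 0.0000   0.0000   0.7500]
(I − A)⁻¹ = adj(I−A) / det(I−A) ≈
  [   1.2000     0.4000     0.4000]
  [   0.2667     1.2000     0.2909]
  [   0.0000     0.0000     1.8182]
The output multiplier for sector j is the column-j sum of the Leontief inverse (I − A)⁻¹ = adj(I−A) / det(I−A).
Column T of adj(I−A): (0.1650, 0.4950, 0.0000); det(I−A) = 0.4125.
m_T = (0.1650 + 0.4950 + 0.0000) / 0.4125 = 0.66 / 0.4125 = 1.600.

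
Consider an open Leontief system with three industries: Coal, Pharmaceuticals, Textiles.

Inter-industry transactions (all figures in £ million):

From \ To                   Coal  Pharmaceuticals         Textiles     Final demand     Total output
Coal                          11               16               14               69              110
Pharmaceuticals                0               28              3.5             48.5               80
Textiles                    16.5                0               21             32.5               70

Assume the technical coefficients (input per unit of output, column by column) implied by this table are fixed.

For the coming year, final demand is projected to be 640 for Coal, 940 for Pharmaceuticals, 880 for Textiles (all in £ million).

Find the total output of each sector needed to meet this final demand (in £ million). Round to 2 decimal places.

x_C = 1405.41, x_P = 1566.02, x_T = 1558.30

Technical coefficients a_ij = z_ij / X_j:
  a_CC = 11/110 = 0.10, a_PC = 0/110 = 0.00, a_TC = 16.5/110 = 0.15
  a_CP = 16/80 = 0.20, a_PP = 28/80 = 0.35, a_TP = 0/80 = 0.00
  a_CT = 14/70 = 0.20, a_PT = 3.5/70 = 0.05, a_TT = 21/70 = 0.30
I − A =
  [   0.90    -0.20    -0.20]
  [   0.00     0.65    -0.05]
  [  -0.15     0.00     0.70]
Cofactors of I−A, C_ij = (−1)^(i+j)·(minor ij) (rows/columns in the sector order above):
  C_11 = (0.65)(0.70) − (-0.05)(0.00) = 0.4550
  C_12 = −[(0.00)(0.70) − (-0.05)(-0.15)] = 0.0075
  C_13 = (0.00)(0.00) − (0.65)(-0.15) = 0.0975
  C_21 = −[(-0.20)(0.70) − (-0.20)(0.00)] = 0.1400
  C_22 = (0.90)(0.70) − (-0.20)(-0.15) = 0.6000
  C_23 = −[(0.90)(0.00) − (-0.20)(-0.15)] = 0.0300
  C_31 = (-0.20)(-0.05) − (-0.20)(0.65) = 0.1400
  C_32 = −[(0.90)(-0.05) − (-0.20)(0.00)] = 0.0450
  C_33 = (0.90)(0.65) − (-0.20)(0.00) = 0.5850
det(I−A) = Σ_j (I−A)_1j·C_1j = (0.90)(0.4550) + (-0.20)(0.0075) + (-0.20)(0.0975) = 0.3885
adj(I−A) = Cᵀ =
  [ 0.4550   0.1400   0.1400]
  [ 0.0075   0.6000   0.0450]
  [ 0.0975   0.0300   0.5850]
(I − A)⁻¹ = adj(I−A) / det(I−A) ≈
  [   1.1712     0.3604     0.3604]
  [   0.0193     1.5444     0.1158]
  [   0.2510     0.0772     1.5058]
x = (I − A)⁻¹ d = adj(I−A)·d / det(I−A), with det(I−A) = 0.3885:
  x_C = (0.4550·640 + 0.1400·940 + 0.1400·880) / 0.3885 = 546.00 / 0.3885 ≈ 1405.41
  x_P = (0.0075·640 + 0.6000·940 + 0.0450·880) / 0.3885 = 608.40 / 0.3885 ≈ 1566.02
  x_T = (0.0975·640 + 0.0300·940 + 0.5850·880) / 0.3885 = 605.40 / 0.3885 ≈ 1558.30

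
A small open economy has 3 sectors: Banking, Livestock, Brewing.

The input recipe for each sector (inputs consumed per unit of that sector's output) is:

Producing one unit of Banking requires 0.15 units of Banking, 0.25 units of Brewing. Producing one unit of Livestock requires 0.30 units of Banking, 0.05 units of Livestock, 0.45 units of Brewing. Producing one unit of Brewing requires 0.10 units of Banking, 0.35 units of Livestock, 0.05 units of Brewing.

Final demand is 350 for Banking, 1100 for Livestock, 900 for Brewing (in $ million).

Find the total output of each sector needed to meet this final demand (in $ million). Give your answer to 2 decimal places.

I − A =
  [   0.85    -0.30    -0.10]
  [   0.00     0.95    -0.35]
  [  -0.25    -0.45     0.95]
Cofactors of I−A, C_ij = (−1)^(i+j)·(minor ij) (rows/columns in the sector order above):
  C_11 = (0.95)(0.95) − (-0.35)(-0.45) = 0.7450
  C_12 = −[(0.00)(0.95) − (-0.35)(-0.25)] = 0.0875
  C_13 = (0.00)(-0.45) − (0.95)(-0.25) = 0.2375
  C_21 = −[(-0.30)(0.95) − (-0.10)(-0.45)] = 0.3300
  C_22 = (0.85)(0.95) − (-0.10)(-0.25) = 0.7825
  C_23 = −[(0.85)(-0.45) − (-0.30)(-0.25)] = 0.4575
  C_31 = (-0.30)(-0.35) − (-0.10)(0.95) = 0.2000
  C_32 = −[(0.85)(-0.35) − (-0.10)(0.00)] = 0.2975
  C_33 = (0.85)(0.95) − (-0.30)(0.00) = 0.8075
det(I−A) = Σ_j (I−A)_1j·C_1j = (0.85)(0.7450) + (-0.30)(0.0875) + (-0.10)(0.2375) = 0.58325
adj(I−A) = Cᵀ =
  [ 0.7450   0.3300   0.2000]
  [ 0.0875   0.7825   0.2975]
  [ 0.2375   0.4575   0.8075]
(I − A)⁻¹ = adj(I−A) / det(I−A) ≈
  [   1.2773     0.5658     0.3429]
  [   0.1500     1.3416     0.5101]
  [   0.4072     0.7844     1.3845]
x = (I − A)⁻¹ d = adj(I−A)·d / det(I−A), with det(I−A) = 0.58325:
  x_1 = (0.7450·350 + 0.3300·1100 + 0.2000·900) / 0.58325 = 803.75 / 0.58325 ≈ 1378.05
  x_2 = (0.0875·350 + 0.7825·1100 + 0.2975·900) / 0.58325 = 1159.125 / 0.58325 ≈ 1987.36
  x_3 = (0.2375·350 + 0.4575·1100 + 0.8075·900) / 0.58325 = 1313.125 / 0.58325 ≈ 2251.39

x_1 = 1378.05, x_2 = 1987.36, x_3 = 2251.39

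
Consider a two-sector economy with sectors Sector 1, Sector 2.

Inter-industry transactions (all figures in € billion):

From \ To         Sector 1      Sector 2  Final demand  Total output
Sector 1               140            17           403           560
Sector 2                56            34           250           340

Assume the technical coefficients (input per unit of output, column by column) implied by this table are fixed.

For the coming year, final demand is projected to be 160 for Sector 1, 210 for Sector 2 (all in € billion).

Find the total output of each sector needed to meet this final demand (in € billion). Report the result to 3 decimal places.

Technical coefficients a_ij = z_ij / X_j:
  a_11 = 140/560 = 0.25, a_21 = 56/560 = 0.10
  a_12 = 17/340 = 0.05, a_22 = 34/340 = 0.10
I − A =
  [   0.75    -0.05]
  [  -0.10     0.90]
det(I−A) = (0.75)(0.90) − (-0.05)(-0.10) = 0.6700
adj(I−A) = [[0.90, 0.05], [0.10, 0.75]]
(I − A)⁻¹ = adj(I−A) / det(I−A) ≈
  [   1.3433     0.0746]
  [   0.1493     1.1194]
x = (I − A)⁻¹ d = adj(I−A)·d / det(I−A), with det(I−A) = 0.6700:
  x_1 = (0.90·160 + 0.05·210) / 0.6700 = 154.50 / 0.6700 ≈ 230.597
  x_2 = (0.10·160 + 0.75·210) / 0.6700 = 173.50 / 0.6700 ≈ 258.955

x_1 = 230.597, x_2 = 258.955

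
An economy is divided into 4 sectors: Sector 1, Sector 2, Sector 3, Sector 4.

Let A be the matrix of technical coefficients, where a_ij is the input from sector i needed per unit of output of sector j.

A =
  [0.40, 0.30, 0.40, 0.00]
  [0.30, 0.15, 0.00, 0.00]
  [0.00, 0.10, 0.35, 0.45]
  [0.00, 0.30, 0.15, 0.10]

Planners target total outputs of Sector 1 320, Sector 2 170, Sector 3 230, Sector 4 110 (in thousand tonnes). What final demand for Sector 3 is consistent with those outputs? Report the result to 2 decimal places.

d_3 = 83.00

I − A =
  [   0.60    -0.30    -0.40     0.00]
  [  -0.30     0.85     0.00     0.00]
  [   0.00    -0.10     0.65    -0.45]
  [   0.00    -0.30    -0.15     0.90]
d = (I − A) x:
  d_1 = (+0.60)·320 + (-0.30)·170 + (-0.40)·230 + (+0.00)·110 = 49.00
  d_2 = (-0.30)·320 + (+0.85)·170 + (+0.00)·230 + (+0.00)·110 = 48.50
  d_3 = (+0.00)·320 + (-0.10)·170 + (+0.65)·230 + (-0.45)·110 = 83.00
  d_4 = (+0.00)·320 + (-0.30)·170 + (-0.15)·230 + (+0.90)·110 = 13.50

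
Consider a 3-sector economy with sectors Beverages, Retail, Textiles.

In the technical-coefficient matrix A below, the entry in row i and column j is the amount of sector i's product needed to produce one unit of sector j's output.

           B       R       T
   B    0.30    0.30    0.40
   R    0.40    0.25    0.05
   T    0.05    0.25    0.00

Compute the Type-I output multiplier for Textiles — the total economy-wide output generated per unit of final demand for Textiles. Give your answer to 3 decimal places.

I − A =
  [   0.70    -0.30    -0.40]
  [  -0.40     0.75    -0.05]
  [  -0.05    -0.25     1.00]
Cofactors of I−A, C_ij = (−1)^(i+j)·(minor ij) (rows/columns in the sector order above):
  C_11 = (0.75)(1.00) − (-0.05)(-0.25) = 0.7375
  C_12 = −[(-0.40)(1.00) − (-0.05)(-0.05)] = 0.4025
  C_13 = (-0.40)(-0.25) − (0.75)(-0.05) = 0.1375
  C_21 = −[(-0.30)(1.00) − (-0.40)(-0.25)] = 0.4000
  C_22 = (0.70)(1.00) − (-0.40)(-0.05) = 0.6800
  C_23 = −[(0.70)(-0.25) − (-0.30)(-0.05)] = 0.1900
  C_31 = (-0.30)(-0.05) − (-0.40)(0.75) = 0.3150
  C_32 = −[(0.70)(-0.05) − (-0.40)(-0.40)] = 0.1950
  C_33 = (0.70)(0.75) − (-0.30)(-0.40) = 0.4050
det(I−A) = Σ_j (I−A)_1j·C_1j = (0.70)(0.7375) + (-0.30)(0.4025) + (-0.40)(0.1375) = 0.3405
adj(I−A) = Cᵀ =
  [ 0.7375   0.4000   0.3150]
  [ 0.4025   0.6800   0.1950]
  [ 0.1375   0.1900   0.4050]
(I − A)⁻¹ = adj(I−A) / det(I−A) ≈
  [   2.1659     1.1747     0.9251]
  [   1.1821     1.9971     0.5727]
  [   0.4038     0.5580     1.1894]
The output multiplier for sector j is the column-j sum of the Leontief inverse (I − A)⁻¹ = adj(I−A) / det(I−A).
Column T of adj(I−A): (0.3150, 0.1950, 0.4050); det(I−A) = 0.3405.
m_T = (0.3150 + 0.1950 + 0.4050) / 0.3405 = 0.915 / 0.3405 ≈ 2.687.

m_T = 2.687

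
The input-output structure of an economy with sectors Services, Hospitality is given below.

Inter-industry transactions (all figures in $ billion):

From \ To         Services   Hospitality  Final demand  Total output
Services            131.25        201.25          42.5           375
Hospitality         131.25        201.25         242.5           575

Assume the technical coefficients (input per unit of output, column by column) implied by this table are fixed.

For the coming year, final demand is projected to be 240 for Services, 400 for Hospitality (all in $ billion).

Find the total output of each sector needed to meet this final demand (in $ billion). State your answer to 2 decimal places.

Technical coefficients a_ij = z_ij / X_j:
  a_SS = 131.25/375 = 0.35, a_HS = 131.25/375 = 0.35
  a_SH = 201.25/575 = 0.35, a_HH = 201.25/575 = 0.35
I − A =
  [   0.65    -0.35]
  [  -0.35     0.65]
det(I−A) = (0.65)(0.65) − (-0.35)(-0.35) = 0.3000
adj(I−A) = [[0.65, 0.35], [0.35, 0.65]]
(I − A)⁻¹ = adj(I−A) / det(I−A) ≈
  [   2.1667     1.1667]
  [   1.1667     2.1667]
x = (I − A)⁻¹ d = adj(I−A)·d / det(I−A), with det(I−A) = 0.3000:
  x_S = (0.65·240 + 0.35·400) / 0.3000 = 296.00 / 0.3000 ≈ 986.67
  x_H = (0.35·240 + 0.65·400) / 0.3000 = 344.00 / 0.3000 ≈ 1146.67

x_S = 986.67, x_H = 1146.67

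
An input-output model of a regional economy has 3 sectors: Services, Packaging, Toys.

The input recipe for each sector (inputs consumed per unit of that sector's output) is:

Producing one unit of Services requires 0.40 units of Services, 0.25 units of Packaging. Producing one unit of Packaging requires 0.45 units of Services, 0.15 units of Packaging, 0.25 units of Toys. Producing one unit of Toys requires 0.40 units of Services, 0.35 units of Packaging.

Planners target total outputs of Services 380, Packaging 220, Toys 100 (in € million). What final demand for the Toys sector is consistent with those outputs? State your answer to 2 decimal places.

I − A =
  [   0.60    -0.45    -0.40]
  [  -0.25     0.85    -0.35]
  [   0.00    -0.25     1.00]
d = (I − A) x:
  d_1 = (+0.60)·380 + (-0.45)·220 + (-0.40)·100 = 89.00
  d_2 = (-0.25)·380 + (+0.85)·220 + (-0.35)·100 = 57.00
  d_3 = (+0.00)·380 + (-0.25)·220 + (+1.00)·100 = 45.00

d_3 = 45.00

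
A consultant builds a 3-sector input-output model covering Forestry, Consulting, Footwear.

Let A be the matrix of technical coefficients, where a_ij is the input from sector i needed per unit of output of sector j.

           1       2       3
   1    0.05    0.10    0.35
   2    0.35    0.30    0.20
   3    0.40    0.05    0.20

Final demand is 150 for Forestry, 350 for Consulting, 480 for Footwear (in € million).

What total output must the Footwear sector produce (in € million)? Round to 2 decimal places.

I − A =
  [   0.95    -0.10    -0.35]
  [  -0.35     0.70    -0.20]
  [  -0.40    -0.05     0.80]
Cofactors of I−A, C_ij = (−1)^(i+j)·(minor ij) (rows/columns in the sector order above):
  C_11 = (0.70)(0.80) − (-0.20)(-0.05) = 0.5500
  C_12 = −[(-0.35)(0.80) − (-0.20)(-0.40)] = 0.3600
  C_13 = (-0.35)(-0.05) − (0.70)(-0.40) = 0.2975
  C_21 = −[(-0.10)(0.80) − (-0.35)(-0.05)] = 0.0975
  C_22 = (0.95)(0.80) − (-0.35)(-0.40) = 0.6200
  C_23 = −[(0.95)(-0.05) − (-0.10)(-0.40)] = 0.0875
  C_31 = (-0.10)(-0.20) − (-0.35)(0.70) = 0.2650
  C_32 = −[(0.95)(-0.20) − (-0.35)(-0.35)] = 0.3125
  C_33 = (0.95)(0.70) − (-0.10)(-0.35) = 0.6300
det(I−A) = Σ_j (I−A)_1j·C_1j = (0.95)(0.5500) + (-0.10)(0.3600) + (-0.35)(0.2975) = 0.382375
adj(I−A) = Cᵀ =
  [ 0.5500   0.0975   0.2650]
  [ 0.3600   0.6200   0.3125]
  [ 0.2975   0.0875   0.6300]
(I − A)⁻¹ = adj(I−A) / det(I−A) ≈
  [   1.4384     0.2550     0.6930]
  [   0.9415     1.6214     0.8173]
  [   0.7780     0.2288     1.6476]
x = (I − A)⁻¹ d = adj(I−A)·d / det(I−A), with det(I−A) = 0.382375:
  x_1 = (0.5500·150 + 0.0975·350 + 0.2650·480) / 0.382375 = 243.825 / 0.382375 ≈ 637.66
  x_2 = (0.3600·150 + 0.6200·350 + 0.3125·480) / 0.382375 = 421.00 / 0.382375 ≈ 1101.01
  x_3 = (0.2975·150 + 0.0875·350 + 0.6300·480) / 0.382375 = 377.65 / 0.382375 ≈ 987.64

x_3 = 987.64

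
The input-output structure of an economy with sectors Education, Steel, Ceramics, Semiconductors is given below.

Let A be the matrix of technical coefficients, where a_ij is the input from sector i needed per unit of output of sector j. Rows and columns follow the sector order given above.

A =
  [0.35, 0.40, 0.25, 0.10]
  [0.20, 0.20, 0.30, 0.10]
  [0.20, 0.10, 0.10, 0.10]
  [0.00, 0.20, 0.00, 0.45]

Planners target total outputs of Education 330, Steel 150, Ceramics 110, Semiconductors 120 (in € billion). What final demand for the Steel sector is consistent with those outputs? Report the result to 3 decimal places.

d_2 = 9.000

I − A =
  [   0.65    -0.40    -0.25    -0.10]
  [  -0.20     0.80    -0.30    -0.10]
  [  -0.20    -0.10     0.90    -0.10]
  [   0.00    -0.20     0.00     0.55]
d = (I − A) x:
  d_1 = (+0.65)·330 + (-0.40)·150 + (-0.25)·110 + (-0.10)·120 = 115.000
  d_2 = (-0.20)·330 + (+0.80)·150 + (-0.30)·110 + (-0.10)·120 = 9.000
  d_3 = (-0.20)·330 + (-0.10)·150 + (+0.90)·110 + (-0.10)·120 = 6.000
  d_4 = (+0.00)·330 + (-0.20)·150 + (+0.00)·110 + (+0.55)·120 = 36.000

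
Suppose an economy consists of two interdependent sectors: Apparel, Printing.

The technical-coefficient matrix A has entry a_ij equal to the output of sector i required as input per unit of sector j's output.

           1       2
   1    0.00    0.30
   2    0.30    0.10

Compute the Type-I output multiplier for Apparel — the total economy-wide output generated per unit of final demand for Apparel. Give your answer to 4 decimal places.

m_1 = 1.4815

I − A =
  [   1.00    -0.30]
  [  -0.30     0.90]
det(I−A) = (1.00)(0.90) − (-0.30)(-0.30) = 0.8100
adj(I−A) = [[0.90, 0.30], [0.30, 1.00]]
(I − A)⁻¹ = adj(I−A) / det(I−A) ≈
  [   1.11111     0.37037]
  [   0.37037     1.23457]
The output multiplier for sector j is the column-j sum of the Leontief inverse (I − A)⁻¹ = adj(I−A) / det(I−A).
Column 1 of adj(I−A): (0.90, 0.30); det(I−A) = 0.8100.
m_1 = (0.90 + 0.30) / 0.8100 = 1.20 / 0.8100 ≈ 1.4815.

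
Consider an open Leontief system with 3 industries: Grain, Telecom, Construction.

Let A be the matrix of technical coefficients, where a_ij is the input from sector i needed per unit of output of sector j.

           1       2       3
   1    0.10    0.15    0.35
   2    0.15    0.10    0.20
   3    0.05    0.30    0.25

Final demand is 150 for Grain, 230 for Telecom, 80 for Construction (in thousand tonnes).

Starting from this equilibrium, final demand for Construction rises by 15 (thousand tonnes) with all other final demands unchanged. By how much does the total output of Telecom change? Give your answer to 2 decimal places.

I − A =
  [   0.90    -0.15    -0.35]
  [  -0.15     0.90    -0.20]
  [  -0.05    -0.30     0.75]
Cofactors of I−A, C_ij = (−1)^(i+j)·(minor ij) (rows/columns in the sector order above):
  C_11 = (0.90)(0.75) − (-0.20)(-0.30) = 0.6150
  C_12 = −[(-0.15)(0.75) − (-0.20)(-0.05)] = 0.1225
  C_13 = (-0.15)(-0.30) − (0.90)(-0.05) = 0.0900
  C_21 = −[(-0.15)(0.75) − (-0.35)(-0.30)] = 0.2175
  C_22 = (0.90)(0.75) − (-0.35)(-0.05) = 0.6575
  C_23 = −[(0.90)(-0.30) − (-0.15)(-0.05)] = 0.2775
  C_31 = (-0.15)(-0.20) − (-0.35)(0.90) = 0.3450
  C_32 = −[(0.90)(-0.20) − (-0.35)(-0.15)] = 0.2325
  C_33 = (0.90)(0.90) − (-0.15)(-0.15) = 0.7875
det(I−A) = Σ_j (I−A)_1j·C_1j = (0.90)(0.6150) + (-0.15)(0.1225) + (-0.35)(0.0900) = 0.503625
adj(I−A) = Cᵀ =
  [ 0.6150   0.2175   0.3450]
  [ 0.1225   0.6575   0.2325]
  [ 0.0900   0.2775   0.7875]
(I − A)⁻¹ = adj(I−A) / det(I−A) ≈
  [   1.2211     0.4319     0.6850]
  [   0.2432     1.3055     0.4617]
  [   0.1787     0.5510     1.5637]
Δx = (I − A)⁻¹ Δd with Δd having +15 in the Construction component and 0 elsewhere.
So Δx_2 = L_23 · (+15), where L_23 = adj(I−A)_23 / det(I−A) = 0.2325 / 0.503625.
Δx_2 = 0.2325 × (+15) / 0.503625 = 3.4875 / 0.503625 ≈ 6.92.

Δx_2 = 6.92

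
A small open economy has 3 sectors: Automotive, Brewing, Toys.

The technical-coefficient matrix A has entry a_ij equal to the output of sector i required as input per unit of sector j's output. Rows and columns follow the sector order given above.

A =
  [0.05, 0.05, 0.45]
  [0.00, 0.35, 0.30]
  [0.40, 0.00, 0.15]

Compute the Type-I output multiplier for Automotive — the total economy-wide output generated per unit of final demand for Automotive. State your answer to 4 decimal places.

I − A =
  [   0.95    -0.05    -0.45]
  [   0.00     0.65    -0.30]
  [  -0.40     0.00     0.85]
Cofactors of I−A, C_ij = (−1)^(i+j)·(minor ij) (rows/columns in the sector order above):
  C_11 = (0.65)(0.85) − (-0.30)(0.00) = 0.5525
  C_12 = −[(0.00)(0.85) − (-0.30)(-0.40)] = 0.1200
  C_13 = (0.00)(0.00) − (0.65)(-0.40) = 0.2600
  C_21 = −[(-0.05)(0.85) − (-0.45)(0.00)] = 0.0425
  C_22 = (0.95)(0.85) − (-0.45)(-0.40) = 0.6275
  C_23 = −[(0.95)(0.00) − (-0.05)(-0.40)] = 0.0200
  C_31 = (-0.05)(-0.30) − (-0.45)(0.65) = 0.3075
  C_32 = −[(0.95)(-0.30) − (-0.45)(0.00)] = 0.2850
  C_33 = (0.95)(0.65) − (-0.05)(0.00) = 0.6175
det(I−A) = Σ_j (I−A)_1j·C_1j = (0.95)(0.5525) + (-0.05)(0.1200) + (-0.45)(0.2600) = 0.401875
adj(I−A) = Cᵀ =
  [ 0.5525   0.0425   0.3075]
  [ 0.1200   0.6275   0.2850]
  [ 0.2600   0.0200   0.6175]
(I − A)⁻¹ = adj(I−A) / det(I−A) ≈
  [   1.37481     0.10575     0.76516]
  [   0.29860     1.56143     0.70918]
  [   0.64697     0.04977     1.53655]
The output multiplier for sector j is the column-j sum of the Leontief inverse (I − A)⁻¹ = adj(I−A) / det(I−A).
Column A of adj(I−A): (0.5525, 0.1200, 0.2600); det(I−A) = 0.401875.
m_A = (0.5525 + 0.1200 + 0.2600) / 0.401875 = 0.9325 / 0.401875 ≈ 2.3204.

m_A = 2.3204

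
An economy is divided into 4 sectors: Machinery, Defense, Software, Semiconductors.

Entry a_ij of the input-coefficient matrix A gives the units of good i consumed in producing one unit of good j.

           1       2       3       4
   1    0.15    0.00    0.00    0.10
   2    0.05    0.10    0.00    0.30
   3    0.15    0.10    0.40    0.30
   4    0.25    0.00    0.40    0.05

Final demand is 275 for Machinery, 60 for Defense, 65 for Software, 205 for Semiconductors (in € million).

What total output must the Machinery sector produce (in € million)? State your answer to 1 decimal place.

I − A =
  [   0.85     0.00     0.00    -0.10]
  [  -0.05     0.90     0.00    -0.30]
  [  -0.15    -0.10     0.60    -0.30]
  [  -0.25     0.00    -0.40     0.95]
Compute the cofactors C_ij = (−1)^(i+j)·(3×3 minor ij) of I−A; the adjugate is their transpose:
adj(I−A) = Cᵀ =
  [ 0.39300   0.00400   0.03600   0.05400]
  [ 0.08550   0.36150   0.10400   0.15600]
  [ 0.20800   0.07825   0.70425   0.26900]
  [ 0.19100   0.03400   0.30600   0.45900]
det(I−A) = Σ_j (I−A)_1j·C_1j = (0.85)(0.39300) + (0.00)(0.08550) + (0.00)(0.20800) + (-0.10)(0.19100) = 0.31495
(I − A)⁻¹ = adj(I−A) / det(I−A) ≈
  [   1.2478     0.0127     0.1143     0.1715]
  [   0.2715     1.1478     0.3302     0.4953]
  [   0.6604     0.2485     2.2361     0.8541]
  [   0.6064     0.1080     0.9716     1.4574]
x = (I − A)⁻¹ d = adj(I−A)·d / det(I−A), with det(I−A) = 0.31495:
  x_1 = (0.39300·275 + 0.00400·60 + 0.03600·65 + 0.05400·205) / 0.31495 = 121.725 / 0.31495 ≈ 386.5
  x_2 = (0.08550·275 + 0.36150·60 + 0.10400·65 + 0.15600·205) / 0.31495 = 83.9425 / 0.31495 ≈ 266.5
  x_3 = (0.20800·275 + 0.07825·60 + 0.70425·65 + 0.26900·205) / 0.31495 = 162.81625 / 0.31495 ≈ 517.0
  x_4 = (0.19100·275 + 0.03400·60 + 0.30600·65 + 0.45900·205) / 0.31495 = 168.55 / 0.31495 ≈ 535.2

x_1 = 386.5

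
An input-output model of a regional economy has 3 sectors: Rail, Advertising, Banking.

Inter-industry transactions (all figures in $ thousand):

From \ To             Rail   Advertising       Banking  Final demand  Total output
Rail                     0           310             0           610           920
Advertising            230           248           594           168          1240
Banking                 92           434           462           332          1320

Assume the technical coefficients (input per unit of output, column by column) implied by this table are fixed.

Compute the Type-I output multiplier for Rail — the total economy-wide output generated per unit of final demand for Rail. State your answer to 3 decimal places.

m_1 = 2.374

Technical coefficients a_ij = z_ij / X_j:
  a_11 = 0/920 = 0.00, a_21 = 230/920 = 0.25, a_31 = 92/920 = 0.10
  a_12 = 310/1240 = 0.25, a_22 = 248/1240 = 0.20, a_32 = 434/1240 = 0.35
  a_13 = 0/1320 = 0.00, a_23 = 594/1320 = 0.45, a_33 = 462/1320 = 0.35
I − A =
  [   1.00    -0.25     0.00]
  [  -0.25     0.80    -0.45]
  [  -0.10    -0.35     0.65]
Cofactors of I−A, C_ij = (−1)^(i+j)·(minor ij) (rows/columns in the sector order above):
  C_11 = (0.80)(0.65) − (-0.45)(-0.35) = 0.3625
  C_12 = −[(-0.25)(0.65) − (-0.45)(-0.10)] = 0.2075
  C_13 = (-0.25)(-0.35) − (0.80)(-0.10) = 0.1675
  C_21 = −[(-0.25)(0.65) − (0.00)(-0.35)] = 0.1625
  C_22 = (1.00)(0.65) − (0.00)(-0.10) = 0.6500
  C_23 = −[(1.00)(-0.35) − (-0.25)(-0.10)] = 0.3750
  C_31 = (-0.25)(-0.45) − (0.00)(0.80) = 0.1125
  C_32 = −[(1.00)(-0.45) − (0.00)(-0.25)] = 0.4500
  C_33 = (1.00)(0.80) − (-0.25)(-0.25) = 0.7375
det(I−A) = Σ_j (I−A)_1j·C_1j = (1.00)(0.3625) + (-0.25)(0.2075) + (0.00)(0.1675) = 0.310625
adj(I−A) = Cᵀ =
  [ 0.3625   0.1625   0.1125]
  [ 0.2075   0.6500   0.4500]
  [ 0.1675   0.3750   0.7375]
(I − A)⁻¹ = adj(I−A) / det(I−A) ≈
  [   1.1670     0.5231     0.3622]
  [   0.6680     2.0926     1.4487]
  [   0.5392     1.2072     2.3742]
The output multiplier for sector j is the column-j sum of the Leontief inverse (I − A)⁻¹ = adj(I−A) / det(I−A).
Column 1 of adj(I−A): (0.3625, 0.2075, 0.1675); det(I−A) = 0.310625.
m_1 = (0.3625 + 0.2075 + 0.1675) / 0.310625 = 0.7375 / 0.310625 ≈ 2.374.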